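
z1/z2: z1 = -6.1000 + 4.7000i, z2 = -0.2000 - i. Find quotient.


Conjugate of z2 = -0.2000 + i
Numerator: (-6.1000 + 4.7000i)(-0.2000 + i) = -3.4800 - 7.0400i
Denominator: (-0.2)^2 + (-1)^2 = 1.04
Result = (-3.4800 - 7.0400i)/1.04

-3.3462 - 6.7692i


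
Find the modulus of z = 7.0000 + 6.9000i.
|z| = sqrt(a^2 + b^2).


|z| = sqrt(7^2 + 6.9^2) = sqrt(49 + 47.61) = sqrt(96.61) = 9.8290

|z| = 9.8290


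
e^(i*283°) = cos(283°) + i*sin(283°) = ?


cos(283°) = 0.2250
sin(283°) = -0.9744

e^(i*283°) = 0.2250 - 0.9744i


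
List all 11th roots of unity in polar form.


The 11th roots of unity are cis(360k/11°) for k=0..10
Angle step = 360/11 = 32.7273°
Primitive root: cis(32.7273°)
Primitive root = 0.8413 + 0.5406i

11 roots at angles: 0°, 32.7273°, 65.4545°, 98.1818°, 130.9091°, 163.6364°, 196.3636°, 229.0909°, 261.8182°, 294.5455°, 327.2727°


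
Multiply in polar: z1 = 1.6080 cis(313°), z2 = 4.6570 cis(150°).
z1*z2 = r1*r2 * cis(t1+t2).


r = 1.6080 * 4.6570 = 7.4885
theta = 313° + 150° = 463° = 103° (mod 360)

7.4885 cis(103°)


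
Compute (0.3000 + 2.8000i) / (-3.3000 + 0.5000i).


Conjugate of z2 = -3.3000 - 0.5000i
Numerator: (0.3000 + 2.8000i)(-3.3000 - 0.5000i) = 0.4100 - 9.3900i
Denominator: (-3.3)^2 + 0.5^2 = 11.14
Result = (0.4100 - 9.3900i)/11.14

0.0368 - 0.8429i


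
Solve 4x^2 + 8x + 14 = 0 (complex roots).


disc = 8^2 - 4*4*14 = 64 - 224 = -160
sqrt(|disc|) = sqrt(160) = 12.6491
Real part = -8/(2*4) = -1.0000
Imag part = 12.6491/(2*4) = 1.5811

-1.0000 ± 1.5811i


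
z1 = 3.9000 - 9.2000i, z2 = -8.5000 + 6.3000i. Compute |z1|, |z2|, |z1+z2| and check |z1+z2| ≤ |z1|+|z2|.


|z1| = sqrt(3.9^2 + (-9.2)^2) = sqrt(99.85) = 9.9925
|z2| = sqrt((-8.5)^2 + 6.3^2) = sqrt(111.94) = 10.5802
z1+z2 = -4.6000 - 2.9000i
|z1+z2| = sqrt(29.57) = 5.4378
|z1|+|z2| = 9.9925 + 10.5802 = 20.5727

|z1+z2| = 5.4378 ≤ |z1|+|z2| = 20.5727 (verified)


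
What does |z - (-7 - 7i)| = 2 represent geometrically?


|z - z0| = r is a circle with center z0 and radius r.
Center = (-7, -7), radius = 2

Circle with center (-7, -7) and radius 2


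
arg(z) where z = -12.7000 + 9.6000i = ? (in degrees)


Re = -12.7, Im = 9.6
arg = atan2(9.6, -12.7) = 142.9142 degrees

arg(z) = 142.9142 degrees


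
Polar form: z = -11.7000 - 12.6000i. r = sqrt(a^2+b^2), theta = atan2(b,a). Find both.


r = sqrt(136.89+158.76) = sqrt(295.65) = 17.1945
theta = atan2(-12.6, -11.7) = -132.8789 degrees

r = 17.1945, theta = -132.8789 degrees


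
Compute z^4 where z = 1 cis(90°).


r^4 = 1^4 = 1
n*theta = 4*90° = 360° = 0° (mod 360)
a = 1*cos(0°) = 1.0000
b = 1*sin(0°) = 0

1 cis(0°) = 1.0000 + 0i


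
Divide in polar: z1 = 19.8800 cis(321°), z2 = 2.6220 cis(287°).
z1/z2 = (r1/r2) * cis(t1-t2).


r = 19.8800 / 2.6220 = 7.5820
theta = 321° - 287° = 34° = 34° (mod 360)

7.5820 cis(34°)


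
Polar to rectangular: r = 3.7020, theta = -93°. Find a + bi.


a = 3.7020*cos(-93°) = 3.7020*(-0.052336) = -0.1937
b = 3.7020*sin(-93°) = 3.7020*(-0.99863) = -3.6969

-0.1937 - 3.6969i


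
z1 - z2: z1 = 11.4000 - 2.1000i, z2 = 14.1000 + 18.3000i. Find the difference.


Real: 11.4 - 14.1 = -2.7
Imag: -2.1 - 18.3 = -20.4

-2.7000 - 20.4000i


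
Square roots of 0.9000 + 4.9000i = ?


|z| = sqrt(0.81+24.01) = 4.9820
sqrt((|z|+a)/2) = sqrt((4.9820+0.9)/2) = sqrt(2.9410) = 1.7149
sqrt((|z|-a)/2) = sqrt((4.9820-0.9)/2) = sqrt(2.0410) = 1.4286

±(1.7149 + 1.4286i) i.e. 1.7149 + 1.4286i and -1.7149 - 1.4286i


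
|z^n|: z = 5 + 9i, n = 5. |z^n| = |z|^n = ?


|z| = sqrt(25+81) = sqrt(106) = 10.2956
|z^5| = |z|^5 = (sqrt(106))^5 = 106^2 * sqrt(106) = 11236*sqrt(106)

|z^5| = 11236*sqrt(106) ≈ 115681.7003


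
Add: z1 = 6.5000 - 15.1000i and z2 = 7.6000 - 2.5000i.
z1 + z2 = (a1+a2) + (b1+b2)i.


Real: 6.5 + 7.6 = 14.1
Imag: -15.1 - 2.5 = -17.6

14.1000 - 17.6000i


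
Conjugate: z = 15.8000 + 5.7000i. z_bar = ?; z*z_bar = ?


z_bar = 15.8000 - 5.7000i
z*z_bar = 15.8^2 + 5.7^2 = 249.64 + 32.49 = 282.13

z_bar = 15.8000 - 5.7000i, z*z_bar = 282.13


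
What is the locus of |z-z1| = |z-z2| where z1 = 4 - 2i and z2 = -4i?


Equal distances means the locus is the perpendicular bisector of z1 and z2.
Midpoint = ((4+0)/2, (-2+(-4))/2) = (2.0000, -3.0000)

Perpendicular bisector through (2.0000, -3.0000)


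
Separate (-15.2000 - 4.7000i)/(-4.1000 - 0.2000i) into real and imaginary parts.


Multiply by conjugate: (-15.2000 - 4.7000i)(-4.1000 + 0.2000i) / ((-4.1)^2 + (-0.2)^2)
Numerator real = -15.2*(-4.1) - (4.7)*(-0.2) = 63.26
Numerator imag = -4.7*(-4.1) - (-15.2)*(-0.2) = 16.23
Denominator = 16.85
Re(z) = 63.26/16.85 = 3.7543
Im(z) = 16.23/16.85 = 0.9632

Re(z) = 3.7543, Im(z) = 0.9632


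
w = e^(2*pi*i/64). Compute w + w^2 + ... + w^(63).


With w = e^(2*pi*i/64), all 64 of the 64th roots of unity w^0 = 1, w, ..., w^(63) sum to 0: 1 + w + ... + w^(63) = (1 - w^64)/(1 - w) = 0 since w^64 = 1, w ≠ 1.
Removing the root 1: w + w^2 + ... + w^(63) = 0 - 1 = -1

Sum = -1


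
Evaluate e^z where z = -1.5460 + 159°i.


e^-1.5460 = 0.2131
cos(159°) = -0.93358
sin(159°) = 0.3584
Real = 0.2131*(-0.93358) = -0.1989
Imag = 0.2131*0.3584 = 0.0764

-0.1989 + 0.0764i


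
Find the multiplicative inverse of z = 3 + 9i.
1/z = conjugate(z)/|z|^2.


|z|^2 = 9+81 = 90
1/z = (3 - 9i)/90

1/z = 0.0333 - 0.1000i


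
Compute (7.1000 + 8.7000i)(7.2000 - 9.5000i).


Real = 7.1*7.2 - 8.7*(-9.5) = 51.12 - (-82.65) = 133.77
Imag = 7.1*(-9.5) + 7.2*8.7 = -67.45 + 62.64 = -4.81

133.7700 - 4.8100i


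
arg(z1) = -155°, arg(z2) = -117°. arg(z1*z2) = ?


arg(z1*z2) = -155° - 117° = -272°
Normalized to (-180°, 180°]: 88°

88°


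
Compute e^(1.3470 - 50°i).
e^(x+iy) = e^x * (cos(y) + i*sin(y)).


e^1.3470 = 3.8459
cos(-50°) = 0.6428
sin(-50°) = -0.76604
Real = 3.8459*0.6428 = 2.4721
Imag = 3.8459*(-0.76604) = -2.9461

2.4721 - 2.9461i


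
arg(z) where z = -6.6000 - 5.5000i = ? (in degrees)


Re = -6.6, Im = -5.5
arg = atan2(-5.5, -6.6) = -140.1944 degrees

arg(z) = -140.1944 degrees


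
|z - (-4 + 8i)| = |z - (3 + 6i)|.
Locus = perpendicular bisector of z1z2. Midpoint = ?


Equal distances means the locus is the perpendicular bisector of z1 and z2.
Midpoint = ((-4+3)/2, (8+6)/2) = (-0.5000, 7.0000)

Perpendicular bisector through (-0.5000, 7.0000)


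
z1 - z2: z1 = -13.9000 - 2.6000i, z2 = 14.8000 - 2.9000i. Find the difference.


Real: -13.9 - 14.8 = -28.7
Imag: -2.6 + 2.9 = 0.3

-28.7000 + 0.3000i


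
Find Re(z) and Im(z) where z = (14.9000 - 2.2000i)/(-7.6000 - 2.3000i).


Multiply by conjugate: (14.9000 - 2.2000i)(-7.6000 + 2.3000i) / ((-7.6)^2 + (-2.3)^2)
Numerator real = 14.9*(-7.6) - (2.2)*(-2.3) = -108.18
Numerator imag = -2.2*(-7.6) - 14.9*(-2.3) = 50.99
Denominator = 63.05
Re(z) = -108.18/63.05 = -1.7158
Im(z) = 50.99/63.05 = 0.8087

Re(z) = -1.7158, Im(z) = 0.8087


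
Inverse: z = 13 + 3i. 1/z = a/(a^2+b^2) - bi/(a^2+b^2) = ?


|z|^2 = 169+9 = 178
1/z = (13 - 3i)/178

1/z = 0.0730 - 0.0169i


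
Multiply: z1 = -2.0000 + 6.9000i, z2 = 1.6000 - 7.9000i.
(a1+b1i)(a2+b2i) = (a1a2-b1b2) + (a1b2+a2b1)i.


Real = -2*1.6 - 6.9*(-7.9) = -3.2 - (-54.51) = 51.31
Imag = -2*(-7.9) + 1.6*6.9 = 15.8 + 11.04 = 26.84

51.3100 + 26.8400i


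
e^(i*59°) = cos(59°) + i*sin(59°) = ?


cos(59°) = 0.5150
sin(59°) = 0.8572

e^(i*59°) = 0.5150 + 0.8572i


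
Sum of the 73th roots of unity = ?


The sum of all 73th roots of unity is 0.
Geometric series: (1 - w^73)/(1 - w) = (1-1)/(1-w) = 0 since w^73 = 1, w ≠ 1.
Alternatively: coefficient of z^72 in z^73 - 1 is 0.

0


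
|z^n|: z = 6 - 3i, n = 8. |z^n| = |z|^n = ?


|z| = sqrt(36+9) = sqrt(45) = 6.7082
|z^8| = |z|^8 = (sqrt(45))^8 = 45^4 = 4100625

|z^8| = 4100625


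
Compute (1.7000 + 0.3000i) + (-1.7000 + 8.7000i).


Real: 1.7 - 1.7 = 0
Imag: 0.3 + 8.7 = 9

9.0000i


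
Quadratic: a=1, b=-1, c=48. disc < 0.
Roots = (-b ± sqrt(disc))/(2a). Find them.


disc = (-1)^2 - 4*1*48 = 1 - 192 = -191
sqrt(|disc|) = sqrt(191) = 13.8203
Real part = 1/(2*1) = 0.5000
Imag part = 13.8203/(2*1) = 6.9101

0.5000 ± 6.9101i


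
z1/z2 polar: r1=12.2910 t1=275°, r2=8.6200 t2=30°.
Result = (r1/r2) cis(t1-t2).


r = 12.2910 / 8.6200 = 1.4259
theta = 275° - 30° = 245° = 245° (mod 360)

1.4259 cis(245°)


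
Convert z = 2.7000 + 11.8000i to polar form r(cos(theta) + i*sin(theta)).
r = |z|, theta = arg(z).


r = sqrt(7.29+139.24) = sqrt(146.53) = 12.1050
theta = atan2(11.8, 2.7) = 77.1118 degrees

r = 12.1050, theta = 77.1118 degrees


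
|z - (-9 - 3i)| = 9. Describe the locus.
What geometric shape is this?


|z - z0| = r is a circle with center z0 and radius r.
Center = (-9, -3), radius = 9

Circle with center (-9, -3) and radius 9


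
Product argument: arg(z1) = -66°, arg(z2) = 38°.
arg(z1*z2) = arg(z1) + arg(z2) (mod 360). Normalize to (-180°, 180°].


arg(z1*z2) = -66° + 38° = -28°
Normalized to (-180°, 180°]: -28°

-28°


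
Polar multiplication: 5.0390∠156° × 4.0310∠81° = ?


r = 5.0390 * 4.0310 = 20.3122
theta = 156° + 81° = 237° = 237° (mod 360)

20.3122 cis(237°)


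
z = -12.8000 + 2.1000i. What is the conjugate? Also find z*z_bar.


z_bar = -12.8000 - 2.1000i
z*z_bar = (-12.8)^2 + 2.1^2 = 163.84 + 4.41 = 168.25

z_bar = -12.8000 - 2.1000i, z*z_bar = 168.25


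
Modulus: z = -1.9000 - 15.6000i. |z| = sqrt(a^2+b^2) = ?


|z| = sqrt((-1.9)^2 + (-15.6)^2) = sqrt(3.61 + 243.36) = sqrt(246.97) = 15.7153

|z| = 15.7153


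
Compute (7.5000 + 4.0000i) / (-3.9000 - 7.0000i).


Conjugate of z2 = -3.9000 + 7.0000i
Numerator: (7.5000 + 4.0000i)(-3.9000 + 7.0000i) = -57.2500 + 36.9000i
Denominator: (-3.9)^2 + (-7)^2 = 64.21
Result = (-57.2500 + 36.9000i)/64.21

-0.8916 + 0.5747i


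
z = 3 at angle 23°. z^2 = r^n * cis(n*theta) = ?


r^2 = 3^2 = 9
n*theta = 2*23° = 46° = 46° (mod 360)
a = 9*cos(46°) = 6.2519
b = 9*sin(46°) = 6.4741

9 cis(46°) = 6.2519 + 6.4741i


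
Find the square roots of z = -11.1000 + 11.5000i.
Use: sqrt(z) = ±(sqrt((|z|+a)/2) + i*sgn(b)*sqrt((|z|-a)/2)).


|z| = sqrt(123.21+132.25) = 15.9831
sqrt((|z|+a)/2) = sqrt((15.9831+(-11.1))/2) = sqrt(2.4416) = 1.5625
sqrt((|z|-a)/2) = sqrt((15.9831-(-11.1))/2) = sqrt(13.5416) = 3.6799

±(1.5625 + 3.6799i) i.e. 1.5625 + 3.6799i and -1.5625 - 3.6799i


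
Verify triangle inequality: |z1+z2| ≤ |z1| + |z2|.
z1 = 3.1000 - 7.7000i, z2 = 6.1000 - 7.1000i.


|z1| = sqrt(3.1^2 + (-7.7)^2) = sqrt(68.9) = 8.3006
|z2| = sqrt(6.1^2 + (-7.1)^2) = sqrt(87.62) = 9.3606
z1+z2 = 9.2000 - 14.8000i
|z1+z2| = sqrt(303.68) = 17.4264
|z1|+|z2| = 8.3006 + 9.3606 = 17.6612

|z1+z2| = 17.4264 ≤ |z1|+|z2| = 17.6612 (verified)


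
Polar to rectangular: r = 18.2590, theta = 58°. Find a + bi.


a = 18.2590*cos(58°) = 18.2590*0.52992 = 9.6758
b = 18.2590*sin(58°) = 18.2590*0.84805 = 15.4845

9.6758 + 15.4845i


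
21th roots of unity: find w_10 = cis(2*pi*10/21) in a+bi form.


Angle = 360*10/21 = 171.4286°
a = cos(171.4286°) = -0.9888
b = sin(171.4286°) = 0.1490

-0.9888 + 0.1490i


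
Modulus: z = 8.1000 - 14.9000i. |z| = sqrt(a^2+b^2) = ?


|z| = sqrt(8.1^2 + (-14.9)^2) = sqrt(65.61 + 222.01) = sqrt(287.62) = 16.9594

|z| = 16.9594


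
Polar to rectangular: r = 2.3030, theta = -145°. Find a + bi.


a = 2.3030*cos(-145°) = 2.3030*(-0.81915) = -1.8865
b = 2.3030*sin(-145°) = 2.3030*(-0.573576) = -1.3209

-1.8865 - 1.3209i


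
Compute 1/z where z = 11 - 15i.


|z|^2 = 121+225 = 346
1/z = (11 + 15i)/346

1/z = 0.0318 + 0.0434i


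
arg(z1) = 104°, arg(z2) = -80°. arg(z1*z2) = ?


arg(z1*z2) = 104° - 80° = 24°
Normalized to (-180°, 180°]: 24°

24°


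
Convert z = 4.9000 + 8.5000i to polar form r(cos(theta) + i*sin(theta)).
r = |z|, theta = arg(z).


r = sqrt(24.01+72.25) = sqrt(96.26) = 9.8112
theta = atan2(8.5, 4.9) = 60.0378 degrees

r = 9.8112, theta = 60.0378 degrees


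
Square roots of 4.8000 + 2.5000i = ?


|z| = sqrt(23.04+6.25) = 5.4120
sqrt((|z|+a)/2) = sqrt((5.4120+4.8)/2) = sqrt(5.1060) = 2.2596
sqrt((|z|-a)/2) = sqrt((5.4120-4.8)/2) = sqrt(0.3060) = 0.5532

±(2.2596 + 0.5532i) i.e. 2.2596 + 0.5532i and -2.2596 - 0.5532i


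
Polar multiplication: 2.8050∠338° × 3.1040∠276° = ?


r = 2.8050 * 3.1040 = 8.7067
theta = 338° + 276° = 614° = 254° (mod 360)

8.7067 cis(254°)


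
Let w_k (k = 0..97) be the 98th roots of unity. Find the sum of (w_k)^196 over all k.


The roots are w_k = w^k with w = e^(2*pi*i/98), and (w^k)^196 = (w^196)^k.
So S = 1 + u + u^2 + ... + u^(97) with u = w^196.
196 = 2*98 + 0, so 196 is a multiple of 98 and u = (w^98)^2 = 1.
Every one of the 98 terms equals 1: S = 98

S = 98


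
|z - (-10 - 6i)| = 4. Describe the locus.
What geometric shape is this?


|z - z0| = r is a circle with center z0 and radius r.
Center = (-10, -6), radius = 4

Circle with center (-10, -6) and radius 4


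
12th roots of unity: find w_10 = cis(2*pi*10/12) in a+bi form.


Angle = 360*10/12 = 300°
a = cos(300°) = 0.5000
b = sin(300°) = -0.8660

0.5000 - 0.8660i


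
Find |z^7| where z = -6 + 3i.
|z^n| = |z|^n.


|z| = sqrt(36+9) = sqrt(45) = 6.7082
|z^7| = |z|^7 = (sqrt(45))^7 = 45^3 * sqrt(45) = 91125*sqrt(45)

|z^7| = 91125*sqrt(45) ≈ 611285.0833


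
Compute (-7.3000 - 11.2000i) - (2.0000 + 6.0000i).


Real: -7.3 - 2 = -9.3
Imag: -11.2 - 6 = -17.2

-9.3000 - 17.2000i


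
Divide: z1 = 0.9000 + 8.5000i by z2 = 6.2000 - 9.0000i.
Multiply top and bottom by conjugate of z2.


Conjugate of z2 = 6.2000 + 9.0000i
Numerator: (0.9000 + 8.5000i)(6.2000 + 9.0000i) = -70.9200 + 60.8000i
Denominator: 6.2^2 + (-9)^2 = 119.44
Result = (-70.9200 + 60.8000i)/119.44

-0.5938 + 0.5090i


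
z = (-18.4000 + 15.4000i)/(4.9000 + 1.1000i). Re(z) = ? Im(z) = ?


Multiply by conjugate: (-18.4000 + 15.4000i)(4.9000 - 1.1000i) / (4.9^2 + 1.1^2)
Numerator real = -18.4*4.9 + 15.4*1.1 = -73.22
Numerator imag = 15.4*4.9 - (-18.4)*1.1 = 95.7
Denominator = 25.22
Re(z) = -73.22/25.22 = -2.9033
Im(z) = 95.7/25.22 = 3.7946

Re(z) = -2.9033, Im(z) = 3.7946


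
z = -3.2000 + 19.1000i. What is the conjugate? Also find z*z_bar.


z_bar = -3.2000 - 19.1000i
z*z_bar = (-3.2)^2 + 19.1^2 = 10.24 + 364.81 = 375.05

z_bar = -3.2000 - 19.1000i, z*z_bar = 375.05


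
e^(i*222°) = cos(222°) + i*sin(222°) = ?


cos(222°) = -0.7431
sin(222°) = -0.6691

e^(i*222°) = -0.7431 - 0.6691i


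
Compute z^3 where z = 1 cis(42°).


r^3 = 1^3 = 1
n*theta = 3*42° = 126° = 126° (mod 360)
a = 1*cos(126°) = -0.5878
b = 1*sin(126°) = 0.8090

1 cis(126°) = -0.5878 + 0.8090i


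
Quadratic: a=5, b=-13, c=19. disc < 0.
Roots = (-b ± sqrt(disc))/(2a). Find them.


disc = (-13)^2 - 4*5*19 = 169 - 380 = -211
sqrt(|disc|) = sqrt(211) = 14.5258
Real part = 13/(2*5) = 1.3000
Imag part = 14.5258/(2*5) = 1.4526

1.3000 ± 1.4526i


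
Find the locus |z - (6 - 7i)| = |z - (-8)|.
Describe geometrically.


Equal distances means the locus is the perpendicular bisector of z1 and z2.
Midpoint = ((6+(-8))/2, (-7+0)/2) = (-1.0000, -3.5000)

Perpendicular bisector through (-1.0000, -3.5000)


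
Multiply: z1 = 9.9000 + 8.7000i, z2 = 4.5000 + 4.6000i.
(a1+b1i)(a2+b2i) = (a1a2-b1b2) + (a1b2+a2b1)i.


Real = 9.9*4.5 - 8.7*4.6 = 44.55 - 40.02 = 4.53
Imag = 9.9*4.6 + 4.5*8.7 = 45.54 + 39.15 = 84.69

4.5300 + 84.6900i


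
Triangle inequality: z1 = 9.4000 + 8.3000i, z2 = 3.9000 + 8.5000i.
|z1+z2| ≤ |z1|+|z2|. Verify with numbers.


|z1| = sqrt(9.4^2 + 8.3^2) = sqrt(157.25) = 12.5399
|z2| = sqrt(3.9^2 + 8.5^2) = sqrt(87.46) = 9.3520
z1+z2 = 13.3000 + 16.8000i
|z1+z2| = sqrt(459.13) = 21.4273
|z1|+|z2| = 12.5399 + 9.3520 = 21.8919

|z1+z2| = 21.4273 ≤ |z1|+|z2| = 21.8919 (verified)


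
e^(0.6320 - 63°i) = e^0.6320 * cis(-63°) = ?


e^0.6320 = 1.8814
cos(-63°) = 0.45399
sin(-63°) = -0.891
Real = 1.8814*0.45399 = 0.8541
Imag = 1.8814*(-0.891) = -1.6763

0.8541 - 1.6763i


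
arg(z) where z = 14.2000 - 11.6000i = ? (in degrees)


Re = 14.2, Im = -11.6
arg = atan2(-11.6, 14.2) = -39.2454 degrees

arg(z) = -39.2454 degrees


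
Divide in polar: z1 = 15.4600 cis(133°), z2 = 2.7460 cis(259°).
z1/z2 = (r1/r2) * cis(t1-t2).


r = 15.4600 / 2.7460 = 5.6300
theta = 133° - 259° = -126° = 234° (mod 360)

5.6300 cis(234°)


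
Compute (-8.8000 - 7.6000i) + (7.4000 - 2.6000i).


Real: -8.8 + 7.4 = -1.4
Imag: -7.6 - 2.6 = -10.2

-1.4000 - 10.2000i


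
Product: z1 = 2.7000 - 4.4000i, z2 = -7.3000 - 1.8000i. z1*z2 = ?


Real = 2.7*(-7.3) - (-4.4)*(-1.8) = -19.71 - 7.92 = -27.63
Imag = 2.7*(-1.8) - (7.3)*(-4.4) = -4.86 + 32.12 = 27.26

-27.6300 + 27.2600i


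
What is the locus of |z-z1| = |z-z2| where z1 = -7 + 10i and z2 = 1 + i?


Equal distances means the locus is the perpendicular bisector of z1 and z2.
Midpoint = ((-7+1)/2, (10+1)/2) = (-3.0000, 5.5000)

Perpendicular bisector through (-3.0000, 5.5000)


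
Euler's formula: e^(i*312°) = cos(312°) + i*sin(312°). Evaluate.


cos(312°) = 0.6691
sin(312°) = -0.7431

e^(i*312°) = 0.6691 - 0.7431i


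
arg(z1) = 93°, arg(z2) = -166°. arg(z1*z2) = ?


arg(z1*z2) = 93° - 166° = -73°
Normalized to (-180°, 180°]: -73°

-73°


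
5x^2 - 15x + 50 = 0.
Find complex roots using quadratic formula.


disc = (-15)^2 - 4*5*50 = 225 - 1000 = -775
sqrt(|disc|) = sqrt(775) = 27.8388
Real part = 15/(2*5) = 1.5000
Imag part = 27.8388/(2*5) = 2.7839

1.5000 ± 2.7839i


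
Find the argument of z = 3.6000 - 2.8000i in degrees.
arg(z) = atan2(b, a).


Re = 3.6, Im = -2.8
arg = atan2(-2.8, 3.6) = -37.8750 degrees

arg(z) = -37.8750 degrees


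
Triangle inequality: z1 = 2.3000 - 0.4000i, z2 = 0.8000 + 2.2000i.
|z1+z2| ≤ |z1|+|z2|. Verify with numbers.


|z1| = sqrt(2.3^2 + (-0.4)^2) = sqrt(5.45) = 2.3345
|z2| = sqrt(0.8^2 + 2.2^2) = sqrt(5.48) = 2.3409
z1+z2 = 3.1000 + 1.8000i
|z1+z2| = sqrt(12.85) = 3.5847
|z1|+|z2| = 2.3345 + 2.3409 = 4.6754

|z1+z2| = 3.5847 ≤ |z1|+|z2| = 4.6754 (verified)


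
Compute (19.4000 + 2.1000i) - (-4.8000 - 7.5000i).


Real: 19.4 + 4.8 = 24.2
Imag: 2.1 + 7.5 = 9.6

24.2000 + 9.6000i


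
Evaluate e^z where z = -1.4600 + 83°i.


e^-1.4600 = 0.2322
cos(83°) = 0.1219
sin(83°) = 0.9925
Real = 0.2322*0.1219 = 0.0283
Imag = 0.2322*0.9925 = 0.2305

0.0283 + 0.2305i


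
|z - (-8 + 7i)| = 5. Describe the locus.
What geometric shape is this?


|z - z0| = r is a circle with center z0 and radius r.
Center = (-8, 7), radius = 5

Circle with center (-8, 7) and radius 5


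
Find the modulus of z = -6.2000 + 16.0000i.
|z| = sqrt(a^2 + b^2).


|z| = sqrt((-6.2)^2 + 16^2) = sqrt(38.44 + 256) = sqrt(294.44) = 17.1593

|z| = 17.1593


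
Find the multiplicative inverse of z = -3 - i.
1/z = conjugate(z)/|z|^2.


|z|^2 = 9+1 = 10
1/z = (-3 + 1i)/10

1/z = -0.3000 + 0.1000i


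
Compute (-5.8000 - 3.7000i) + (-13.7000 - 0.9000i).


Real: -5.8 - 13.7 = -19.5
Imag: -3.7 - 0.9 = -4.6

-19.5000 - 4.6000i


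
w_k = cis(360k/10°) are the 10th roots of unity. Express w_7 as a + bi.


Angle = 360*7/10 = 252°
a = cos(252°) = -0.3090
b = sin(252°) = -0.9511

-0.3090 - 0.9511i


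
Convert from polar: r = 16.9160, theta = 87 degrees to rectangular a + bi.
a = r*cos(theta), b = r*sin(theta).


a = 16.9160*cos(87°) = 16.9160*0.052336 = 0.8853
b = 16.9160*sin(87°) = 16.9160*0.99863 = 16.8928

0.8853 + 16.8928i


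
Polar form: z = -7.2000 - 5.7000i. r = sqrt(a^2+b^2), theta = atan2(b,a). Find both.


r = sqrt(51.84+32.49) = sqrt(84.33) = 9.1831
theta = atan2(-5.7, -7.2) = -141.6325 degrees

r = 9.1831, theta = -141.6325 degrees


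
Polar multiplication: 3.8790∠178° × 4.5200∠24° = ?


r = 3.8790 * 4.5200 = 17.5331
theta = 178° + 24° = 202° = 202° (mod 360)

17.5331 cis(202°)


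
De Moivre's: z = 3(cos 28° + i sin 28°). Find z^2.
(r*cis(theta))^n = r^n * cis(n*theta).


r^2 = 3^2 = 9
n*theta = 2*28° = 56° = 56° (mod 360)
a = 9*cos(56°) = 5.0327
b = 9*sin(56°) = 7.4613

9 cis(56°) = 5.0327 + 7.4613i


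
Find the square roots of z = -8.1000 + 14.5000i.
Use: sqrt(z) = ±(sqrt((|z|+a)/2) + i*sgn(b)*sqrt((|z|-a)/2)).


|z| = sqrt(65.61+210.25) = 16.6090
sqrt((|z|+a)/2) = sqrt((16.6090+(-8.1))/2) = sqrt(4.2545) = 2.0626
sqrt((|z|-a)/2) = sqrt((16.6090-(-8.1))/2) = sqrt(12.3545) = 3.5149

±(2.0626 + 3.5149i) i.e. 2.0626 + 3.5149i and -2.0626 - 3.5149i


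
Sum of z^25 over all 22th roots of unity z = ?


The roots are w_k = w^k with w = e^(2*pi*i/22), and (w^k)^25 = (w^25)^k.
So S = 1 + u + u^2 + ... + u^(21) with u = w^25.
25 = 1*22 + 3, so 25 is not a multiple of 22: u = (w^22)^1 * w^3 = w^3 ≠ 1 (w is a primitive 22th root), while u^22 = (w^22)^25 = 1.
Geometric series: S = (1 - u^22)/(1 - u) = (1 - 1)/(1 - u) = 0

S = 0


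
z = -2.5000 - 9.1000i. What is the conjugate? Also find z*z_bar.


z_bar = -2.5000 + 9.1000i
z*z_bar = (-2.5)^2 + (-9.1)^2 = 6.25 + 82.81 = 89.06

z_bar = -2.5000 + 9.1000i, z*z_bar = 89.06


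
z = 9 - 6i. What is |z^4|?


|z| = sqrt(81+36) = sqrt(117) = 10.8167
|z^4| = |z|^4 = (sqrt(117))^4 = 117^2 = 13689

|z^4| = 13689


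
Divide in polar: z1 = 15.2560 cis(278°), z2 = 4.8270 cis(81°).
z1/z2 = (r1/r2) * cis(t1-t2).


r = 15.2560 / 4.8270 = 3.1606
theta = 278° - 81° = 197° = 197° (mod 360)

3.1606 cis(197°)


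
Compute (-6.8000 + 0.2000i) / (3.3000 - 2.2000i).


Conjugate of z2 = 3.3000 + 2.2000i
Numerator: (-6.8000 + 0.2000i)(3.3000 + 2.2000i) = -22.8800 - 14.3000i
Denominator: 3.3^2 + (-2.2)^2 = 15.73
Result = (-22.8800 - 14.3000i)/15.73

-1.4545 - 0.9091i


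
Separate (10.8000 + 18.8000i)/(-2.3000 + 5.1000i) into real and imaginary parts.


Multiply by conjugate: (10.8000 + 18.8000i)(-2.3000 - 5.1000i) / ((-2.3)^2 + 5.1^2)
Numerator real = 10.8*(-2.3) + 18.8*5.1 = 71.04
Numerator imag = 18.8*(-2.3) - 10.8*5.1 = -98.32
Denominator = 31.3
Re(z) = 71.04/31.3 = 2.2696
Im(z) = -98.32/31.3 = -3.1412

Re(z) = 2.2696, Im(z) = -3.1412


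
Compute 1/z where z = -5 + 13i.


|z|^2 = 25+169 = 194
1/z = (-5 - 13i)/194

1/z = -0.0258 - 0.0670i


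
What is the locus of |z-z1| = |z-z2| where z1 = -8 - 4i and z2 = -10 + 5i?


Equal distances means the locus is the perpendicular bisector of z1 and z2.
Midpoint = ((-8+(-10))/2, (-4+5)/2) = (-9.0000, 0.5000)

Perpendicular bisector through (-9.0000, 0.5000)


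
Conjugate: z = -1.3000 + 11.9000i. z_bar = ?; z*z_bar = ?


z_bar = -1.3000 - 11.9000i
z*z_bar = (-1.3)^2 + 11.9^2 = 1.69 + 141.61 = 143.3

z_bar = -1.3000 - 11.9000i, z*z_bar = 143.3


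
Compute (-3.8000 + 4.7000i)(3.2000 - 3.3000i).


Real = -3.8*3.2 - 4.7*(-3.3) = -12.16 - (-15.51) = 3.35
Imag = -3.8*(-3.3) + 3.2*4.7 = 12.54 + 15.04 = 27.58

3.3500 + 27.5800i


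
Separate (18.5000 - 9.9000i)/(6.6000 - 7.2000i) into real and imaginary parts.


Multiply by conjugate: (18.5000 - 9.9000i)(6.6000 + 7.2000i) / (6.6^2 + (-7.2)^2)
Numerator real = 18.5*6.6 - (9.9)*(-7.2) = 193.38
Numerator imag = -9.9*6.6 - 18.5*(-7.2) = 67.86
Denominator = 95.4
Re(z) = 193.38/95.4 = 2.0270
Im(z) = 67.86/95.4 = 0.7113

Re(z) = 2.0270, Im(z) = 0.7113


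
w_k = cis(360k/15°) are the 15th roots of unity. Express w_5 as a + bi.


Angle = 360*5/15 = 120°
a = cos(120°) = -0.5000
b = sin(120°) = 0.8660

-0.5000 + 0.8660i


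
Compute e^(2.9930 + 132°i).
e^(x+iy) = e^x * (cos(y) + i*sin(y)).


e^2.9930 = 19.9454
cos(132°) = -0.66913
sin(132°) = 0.743145
Real = 19.9454*(-0.66913) = -13.3461
Imag = 19.9454*0.743145 = 14.8223

-13.3461 + 14.8223i


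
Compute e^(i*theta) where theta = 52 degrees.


cos(52°) = 0.6157
sin(52°) = 0.7880

e^(i*52°) = 0.6157 + 0.7880i


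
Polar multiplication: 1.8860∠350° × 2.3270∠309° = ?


r = 1.8860 * 2.3270 = 4.3887
theta = 350° + 309° = 659° = 299° (mod 360)

4.3887 cis(299°)


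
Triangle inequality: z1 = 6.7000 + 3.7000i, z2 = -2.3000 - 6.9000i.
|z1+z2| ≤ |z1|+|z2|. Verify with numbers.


|z1| = sqrt(6.7^2 + 3.7^2) = sqrt(58.58) = 7.6538
|z2| = sqrt((-2.3)^2 + (-6.9)^2) = sqrt(52.9) = 7.2732
z1+z2 = 4.4000 - 3.2000i
|z1+z2| = sqrt(29.6) = 5.4406
|z1|+|z2| = 7.6538 + 7.2732 = 14.9270

|z1+z2| = 5.4406 ≤ |z1|+|z2| = 14.9270 (verified)


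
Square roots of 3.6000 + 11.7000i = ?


|z| = sqrt(12.96+136.89) = 12.2413
sqrt((|z|+a)/2) = sqrt((12.2413+3.6)/2) = sqrt(7.9207) = 2.8144
sqrt((|z|-a)/2) = sqrt((12.2413-3.6)/2) = sqrt(4.3207) = 2.0786

±(2.8144 + 2.0786i) i.e. 2.8144 + 2.0786i and -2.8144 - 2.0786i


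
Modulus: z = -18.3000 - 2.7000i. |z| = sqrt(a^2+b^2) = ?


|z| = sqrt((-18.3)^2 + (-2.7)^2) = sqrt(334.89 + 7.29) = sqrt(342.18) = 18.4981

|z| = 18.4981


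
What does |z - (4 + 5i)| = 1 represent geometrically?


|z - z0| = r is a circle with center z0 and radius r.
Center = (4, 5), radius = 1

Circle with center (4, 5) and radius 1


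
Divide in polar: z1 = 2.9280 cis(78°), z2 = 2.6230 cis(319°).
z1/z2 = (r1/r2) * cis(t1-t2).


r = 2.9280 / 2.6230 = 1.1163
theta = 78° - 319° = -241° = 119° (mod 360)

1.1163 cis(119°)


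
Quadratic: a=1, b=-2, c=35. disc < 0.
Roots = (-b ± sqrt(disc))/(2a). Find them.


disc = (-2)^2 - 4*1*35 = 4 - 140 = -136
sqrt(|disc|) = sqrt(136) = 11.6619
Real part = 2/(2*1) = 1.0000
Imag part = 11.6619/(2*1) = 5.8310

1.0000 ± 5.8310i


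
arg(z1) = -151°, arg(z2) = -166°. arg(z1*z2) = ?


arg(z1*z2) = -151° - 166° = -317°
Normalized to (-180°, 180°]: 43°

43°


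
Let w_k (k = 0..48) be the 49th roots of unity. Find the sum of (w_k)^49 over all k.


The roots are w_k = w^k with w = e^(2*pi*i/49), and (w^k)^49 = (w^49)^k.
So S = 1 + u + u^2 + ... + u^(48) with u = w^49.
49 = 1*49 + 0, so 49 is a multiple of 49 and u = (w^49)^1 = 1.
Every one of the 49 terms equals 1: S = 49

S = 49


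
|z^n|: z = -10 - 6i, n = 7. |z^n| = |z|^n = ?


|z| = sqrt(100+36) = sqrt(136) = 11.6619
|z^7| = |z|^7 = (sqrt(136))^7 = 136^3 * sqrt(136) = 2515456*sqrt(136)

|z^7| = 2515456*sqrt(136) ≈ 29335005.8592


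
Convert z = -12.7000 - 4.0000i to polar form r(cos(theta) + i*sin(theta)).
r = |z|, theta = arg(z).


r = sqrt(161.29+16) = sqrt(177.29) = 13.3150
theta = atan2(-4, -12.7) = -162.5176 degrees

r = 13.3150, theta = -162.5176 degrees


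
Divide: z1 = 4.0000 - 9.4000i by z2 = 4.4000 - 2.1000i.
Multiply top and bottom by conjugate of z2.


Conjugate of z2 = 4.4000 + 2.1000i
Numerator: (4.0000 - 9.4000i)(4.4000 + 2.1000i) = 37.3400 - 32.9600i
Denominator: 4.4^2 + (-2.1)^2 = 23.77
Result = (37.3400 - 32.9600i)/23.77

1.5709 - 1.3866i


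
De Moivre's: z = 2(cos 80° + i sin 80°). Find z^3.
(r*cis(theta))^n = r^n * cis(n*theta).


r^3 = 2^3 = 8
n*theta = 3*80° = 240° = 240° (mod 360)
a = 8*cos(240°) = -4.0000
b = 8*sin(240°) = -6.9282

8 cis(240°) = -4.0000 - 6.9282i


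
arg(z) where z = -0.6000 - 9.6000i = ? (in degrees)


Re = -0.6, Im = -9.6
arg = atan2(-9.6, -0.6) = -93.5763 degrees

arg(z) = -93.5763 degrees


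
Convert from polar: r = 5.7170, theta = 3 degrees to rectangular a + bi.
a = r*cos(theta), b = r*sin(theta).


a = 5.7170*cos(3°) = 5.7170*0.99863 = 5.7092
b = 5.7170*sin(3°) = 5.7170*0.05234 = 0.2992

5.7092 + 0.2992i


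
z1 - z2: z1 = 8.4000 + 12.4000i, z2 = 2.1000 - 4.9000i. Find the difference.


Real: 8.4 - 2.1 = 6.3
Imag: 12.4 + 4.9 = 17.3

6.3000 + 17.3000i


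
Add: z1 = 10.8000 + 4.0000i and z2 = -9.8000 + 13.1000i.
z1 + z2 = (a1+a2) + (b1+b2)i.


Real: 10.8 - 9.8 = 1
Imag: 4 + 13.1 = 17.1

1.0000 + 17.1000i


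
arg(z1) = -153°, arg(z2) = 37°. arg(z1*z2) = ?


arg(z1*z2) = -153° + 37° = -116°
Normalized to (-180°, 180°]: -116°

-116°


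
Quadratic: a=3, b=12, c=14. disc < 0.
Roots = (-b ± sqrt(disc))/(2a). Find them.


disc = 12^2 - 4*3*14 = 144 - 168 = -24
sqrt(|disc|) = sqrt(24) = 4.8990
Real part = -12/(2*3) = -2.0000
Imag part = 4.8990/(2*3) = 0.8165

-2.0000 ± 0.8165i


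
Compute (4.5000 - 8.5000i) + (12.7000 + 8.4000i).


Real: 4.5 + 12.7 = 17.2
Imag: -8.5 + 8.4 = -0.1

17.2000 - 0.1000i


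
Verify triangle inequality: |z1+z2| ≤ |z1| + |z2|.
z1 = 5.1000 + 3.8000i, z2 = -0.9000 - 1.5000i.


|z1| = sqrt(5.1^2 + 3.8^2) = sqrt(40.45) = 6.3600
|z2| = sqrt((-0.9)^2 + (-1.5)^2) = sqrt(3.06) = 1.7493
z1+z2 = 4.2000 + 2.3000i
|z1+z2| = sqrt(22.93) = 4.7885
|z1|+|z2| = 6.3600 + 1.7493 = 8.1093

|z1+z2| = 4.7885 ≤ |z1|+|z2| = 8.1093 (verified)


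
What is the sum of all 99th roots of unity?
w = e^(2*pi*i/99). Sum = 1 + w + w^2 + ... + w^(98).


The sum of all 99th roots of unity is 0.
Geometric series: (1 - w^99)/(1 - w) = (1-1)/(1-w) = 0 since w^99 = 1, w ≠ 1.
Alternatively: coefficient of z^98 in z^99 - 1 is 0.

0


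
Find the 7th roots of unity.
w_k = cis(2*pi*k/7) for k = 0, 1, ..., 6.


The 7th roots of unity are cis(360k/7°) for k=0..6
Angle step = 360/7 = 51.4286°
Primitive root: cis(51.4286°)
Primitive root = 0.6235 + 0.7818i

7 roots at angles: 0°, 51.4286°, 102.8571°, 154.2857°, 205.7143°, 257.1429°, 308.5714°


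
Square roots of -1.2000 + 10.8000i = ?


|z| = sqrt(1.44+116.64) = 10.8665
sqrt((|z|+a)/2) = sqrt((10.8665+(-1.2))/2) = sqrt(4.8332) = 2.1985
sqrt((|z|-a)/2) = sqrt((10.8665-(-1.2))/2) = sqrt(6.0332) = 2.4563

±(2.1985 + 2.4563i) i.e. 2.1985 + 2.4563i and -2.1985 - 2.4563i


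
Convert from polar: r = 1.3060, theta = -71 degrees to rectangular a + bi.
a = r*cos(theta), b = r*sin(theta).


a = 1.3060*cos(-71°) = 1.3060*0.3256 = 0.4252
b = 1.3060*sin(-71°) = 1.3060*(-0.9455) = -1.2348

0.4252 - 1.2348i


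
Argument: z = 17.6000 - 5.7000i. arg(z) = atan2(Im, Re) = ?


Re = 17.6, Im = -5.7
arg = atan2(-5.7, 17.6) = -17.9453 degrees

arg(z) = -17.9453 degrees


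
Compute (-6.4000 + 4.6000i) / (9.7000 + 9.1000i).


Conjugate of z2 = 9.7000 - 9.1000i
Numerator: (-6.4000 + 4.6000i)(9.7000 - 9.1000i) = -20.2200 + 102.8600i
Denominator: 9.7^2 + 9.1^2 = 176.9
Result = (-20.2200 + 102.8600i)/176.9

-0.1143 + 0.5815i


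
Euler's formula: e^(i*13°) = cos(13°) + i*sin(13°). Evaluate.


cos(13°) = 0.9744
sin(13°) = 0.2250

e^(i*13°) = 0.9744 + 0.2250i


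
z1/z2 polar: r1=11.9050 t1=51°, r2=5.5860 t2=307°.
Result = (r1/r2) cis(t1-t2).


r = 11.9050 / 5.5860 = 2.1312
theta = 51° - 307° = -256° = 104° (mod 360)

2.1312 cis(104°)


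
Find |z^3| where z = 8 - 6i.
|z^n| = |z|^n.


|z| = sqrt(64+36) = sqrt(100) = 10
|z^3| = |z|^3 = 10^3 = 1000

|z^3| = 1000


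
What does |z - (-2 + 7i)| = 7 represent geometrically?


|z - z0| = r is a circle with center z0 and radius r.
Center = (-2, 7), radius = 7

Circle with center (-2, 7) and radius 7


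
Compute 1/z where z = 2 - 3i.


|z|^2 = 4+9 = 13
1/z = (2 + 3i)/13

1/z = 0.1538 + 0.2308i


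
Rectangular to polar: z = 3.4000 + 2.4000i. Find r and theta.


r = sqrt(11.56+5.76) = sqrt(17.32) = 4.1617
theta = atan2(2.4, 3.4) = 35.2176 degrees

r = 4.1617, theta = 35.2176 degrees


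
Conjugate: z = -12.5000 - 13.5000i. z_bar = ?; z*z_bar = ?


z_bar = -12.5000 + 13.5000i
z*z_bar = (-12.5)^2 + (-13.5)^2 = 156.25 + 182.25 = 338.5

z_bar = -12.5000 + 13.5000i, z*z_bar = 338.5


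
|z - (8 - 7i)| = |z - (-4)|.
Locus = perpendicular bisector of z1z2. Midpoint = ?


Equal distances means the locus is the perpendicular bisector of z1 and z2.
Midpoint = ((8+(-4))/2, (-7+0)/2) = (2.0000, -3.5000)

Perpendicular bisector through (2.0000, -3.5000)


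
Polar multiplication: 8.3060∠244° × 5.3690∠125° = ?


r = 8.3060 * 5.3690 = 44.5949
theta = 244° + 125° = 369° = 9° (mod 360)

44.5949 cis(9°)


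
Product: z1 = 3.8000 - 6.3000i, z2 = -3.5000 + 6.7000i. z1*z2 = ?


Real = 3.8*(-3.5) - (-6.3)*6.7 = -13.3 - (-42.21) = 28.91
Imag = 3.8*6.7 - (3.5)*(-6.3) = 25.46 + 22.05 = 47.51

28.9100 + 47.5100i


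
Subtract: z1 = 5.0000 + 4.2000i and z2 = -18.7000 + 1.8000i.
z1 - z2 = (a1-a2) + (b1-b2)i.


Real: 5 + 18.7 = 23.7
Imag: 4.2 - 1.8 = 2.4

23.7000 + 2.4000i


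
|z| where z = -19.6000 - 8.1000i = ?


|z| = sqrt((-19.6)^2 + (-8.1)^2) = sqrt(384.16 + 65.61) = sqrt(449.77) = 21.2078

|z| = 21.2078


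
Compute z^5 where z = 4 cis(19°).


r^5 = 4^5 = 1024
n*theta = 5*19° = 95° = 95° (mod 360)
a = 1024*cos(95°) = -89.2475
b = 1024*sin(95°) = 1020.1034

1024 cis(95°) = -89.2475 + 1020.1034i


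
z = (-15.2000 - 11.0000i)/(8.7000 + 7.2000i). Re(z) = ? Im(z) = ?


Multiply by conjugate: (-15.2000 - 11.0000i)(8.7000 - 7.2000i) / (8.7^2 + 7.2^2)
Numerator real = -15.2*8.7 - (11)*7.2 = -211.44
Numerator imag = -11*8.7 - (-15.2)*7.2 = 13.74
Denominator = 127.53
Re(z) = -211.44/127.53 = -1.6580
Im(z) = 13.74/127.53 = 0.1077

Re(z) = -1.6580, Im(z) = 0.1077


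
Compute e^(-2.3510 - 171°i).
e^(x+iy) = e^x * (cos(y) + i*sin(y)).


e^-2.3510 = 0.0953
cos(-171°) = -0.9877
sin(-171°) = -0.1564
Real = 0.0953*(-0.9877) = -0.0941
Imag = 0.0953*(-0.1564) = -0.0149

-0.0941 - 0.0149i


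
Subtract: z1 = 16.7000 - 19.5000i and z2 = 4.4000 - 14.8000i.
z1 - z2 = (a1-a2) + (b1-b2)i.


Real: 16.7 - 4.4 = 12.3
Imag: -19.5 + 14.8 = -4.7

12.3000 - 4.7000i


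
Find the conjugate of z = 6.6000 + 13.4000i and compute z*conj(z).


z_bar = 6.6000 - 13.4000i
z*z_bar = 6.6^2 + 13.4^2 = 43.56 + 179.56 = 223.12

z_bar = 6.6000 - 13.4000i, z*z_bar = 223.12


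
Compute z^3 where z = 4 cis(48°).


r^3 = 4^3 = 64
n*theta = 3*48° = 144° = 144° (mod 360)
a = 64*cos(144°) = -51.7771
b = 64*sin(144°) = 37.6183

64 cis(144°) = -51.7771 + 37.6183i


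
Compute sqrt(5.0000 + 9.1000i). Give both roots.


|z| = sqrt(25+82.81) = 10.3832
sqrt((|z|+a)/2) = sqrt((10.3832+5)/2) = sqrt(7.6916) = 2.7734
sqrt((|z|-a)/2) = sqrt((10.3832-5)/2) = sqrt(2.6916) = 1.6406

±(2.7734 + 1.6406i) i.e. 2.7734 + 1.6406i and -2.7734 - 1.6406i


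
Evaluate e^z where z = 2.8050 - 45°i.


e^2.8050 = 16.5271
cos(-45°) = 0.707107
sin(-45°) = -0.707107
Real = 16.5271*0.707107 = 11.6864
Imag = 16.5271*(-0.707107) = -11.6864

11.6864 - 11.6864i


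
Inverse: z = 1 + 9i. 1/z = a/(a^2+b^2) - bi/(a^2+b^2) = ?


|z|^2 = 1+81 = 82
1/z = (1 - 9i)/82

1/z = 0.0122 - 0.1098i


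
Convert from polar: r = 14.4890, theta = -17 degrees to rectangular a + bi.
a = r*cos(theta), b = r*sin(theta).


a = 14.4890*cos(-17°) = 14.4890*0.956305 = 13.8559
b = 14.4890*sin(-17°) = 14.4890*(-0.292372) = -4.2362

13.8559 - 4.2362i


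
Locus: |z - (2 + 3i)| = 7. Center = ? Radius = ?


|z - z0| = r is a circle with center z0 and radius r.
Center = (2, 3), radius = 7

Circle with center (2, 3) and radius 7


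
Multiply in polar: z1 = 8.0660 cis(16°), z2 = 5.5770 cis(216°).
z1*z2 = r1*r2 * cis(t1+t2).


r = 8.0660 * 5.5770 = 44.9841
theta = 16° + 216° = 232° = 232° (mod 360)

44.9841 cis(232°)


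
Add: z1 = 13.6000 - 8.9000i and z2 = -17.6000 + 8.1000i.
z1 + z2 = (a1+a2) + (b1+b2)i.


Real: 13.6 - 17.6 = -4
Imag: -8.9 + 8.1 = -0.8

-4.0000 - 0.8000i


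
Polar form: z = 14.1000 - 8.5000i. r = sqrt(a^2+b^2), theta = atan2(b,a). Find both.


r = sqrt(198.81+72.25) = sqrt(271.06) = 16.4639
theta = atan2(-8.5, 14.1) = -31.0831 degrees

r = 16.4639, theta = -31.0831 degrees


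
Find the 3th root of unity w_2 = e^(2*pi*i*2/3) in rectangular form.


Angle = 360*2/3 = 240°
a = cos(240°) = -0.5000
b = sin(240°) = -0.8660

-0.5000 - 0.8660i


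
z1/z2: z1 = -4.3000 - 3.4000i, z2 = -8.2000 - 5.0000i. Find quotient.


Conjugate of z2 = -8.2000 + 5.0000i
Numerator: (-4.3000 - 3.4000i)(-8.2000 + 5.0000i) = 52.2600 + 6.3800i
Denominator: (-8.2)^2 + (-5)^2 = 92.24
Result = (52.2600 + 6.3800i)/92.24

0.5666 + 0.0692i


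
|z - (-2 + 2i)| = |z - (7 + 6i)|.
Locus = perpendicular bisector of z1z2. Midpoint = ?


Equal distances means the locus is the perpendicular bisector of z1 and z2.
Midpoint = ((-2+7)/2, (2+6)/2) = (2.5000, 4.0000)

Perpendicular bisector through (2.5000, 4.0000)


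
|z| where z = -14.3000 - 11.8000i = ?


|z| = sqrt((-14.3)^2 + (-11.8)^2) = sqrt(204.49 + 139.24) = sqrt(343.73) = 18.5400

|z| = 18.5400


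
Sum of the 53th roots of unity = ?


The sum of all 53th roots of unity is 0.
Geometric series: (1 - w^53)/(1 - w) = (1-1)/(1-w) = 0 since w^53 = 1, w ≠ 1.
Alternatively: coefficient of z^52 in z^53 - 1 is 0.

0


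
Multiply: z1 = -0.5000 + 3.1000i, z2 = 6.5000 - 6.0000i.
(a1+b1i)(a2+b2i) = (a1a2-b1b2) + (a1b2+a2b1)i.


Real = -0.5*6.5 - 3.1*(-6) = -3.25 - (-18.6) = 15.35
Imag = -0.5*(-6) + 6.5*3.1 = 3 + 20.15 = 23.15

15.3500 + 23.1500i


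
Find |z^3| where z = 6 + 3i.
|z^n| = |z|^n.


|z| = sqrt(36+9) = sqrt(45) = 6.7082
|z^3| = |z|^3 = (sqrt(45))^3 = 45*sqrt(45)

|z^3| = 45*sqrt(45) ≈ 301.8692


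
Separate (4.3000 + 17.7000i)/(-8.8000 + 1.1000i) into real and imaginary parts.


Multiply by conjugate: (4.3000 + 17.7000i)(-8.8000 - 1.1000i) / ((-8.8)^2 + 1.1^2)
Numerator real = 4.3*(-8.8) + 17.7*1.1 = -18.37
Numerator imag = 17.7*(-8.8) - 4.3*1.1 = -160.49
Denominator = 78.65
Re(z) = -18.37/78.65 = -0.2336
Im(z) = -160.49/78.65 = -2.0406

Re(z) = -0.2336, Im(z) = -2.0406


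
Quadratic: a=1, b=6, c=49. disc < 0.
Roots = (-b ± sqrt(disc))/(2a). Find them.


disc = 6^2 - 4*1*49 = 36 - 196 = -160
sqrt(|disc|) = sqrt(160) = 12.6491
Real part = -6/(2*1) = -3.0000
Imag part = 12.6491/(2*1) = 6.3246

-3.0000 ± 6.3246i


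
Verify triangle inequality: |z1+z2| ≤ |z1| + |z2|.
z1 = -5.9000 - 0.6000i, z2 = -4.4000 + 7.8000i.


|z1| = sqrt((-5.9)^2 + (-0.6)^2) = sqrt(35.17) = 5.9304
|z2| = sqrt((-4.4)^2 + 7.8^2) = sqrt(80.2) = 8.9554
z1+z2 = -10.3000 + 7.2000i
|z1+z2| = sqrt(157.93) = 12.5670
|z1|+|z2| = 5.9304 + 8.9554 = 14.8858

|z1+z2| = 12.5670 ≤ |z1|+|z2| = 14.8858 (verified)


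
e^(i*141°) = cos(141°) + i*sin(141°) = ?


cos(141°) = -0.7771
sin(141°) = 0.6293

e^(i*141°) = -0.7771 + 0.6293i


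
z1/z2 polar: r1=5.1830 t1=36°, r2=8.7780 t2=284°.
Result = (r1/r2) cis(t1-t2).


r = 5.1830 / 8.7780 = 0.5905
theta = 36° - 284° = -248° = 112° (mod 360)

0.5905 cis(112°)


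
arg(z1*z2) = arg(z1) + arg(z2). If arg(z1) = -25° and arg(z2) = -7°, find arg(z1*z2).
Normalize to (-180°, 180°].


arg(z1*z2) = -25° - 7° = -32°
Normalized to (-180°, 180°]: -32°

-32°


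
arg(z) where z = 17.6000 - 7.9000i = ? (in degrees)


Re = 17.6, Im = -7.9
arg = atan2(-7.9, 17.6) = -24.1736 degrees

arg(z) = -24.1736 degrees


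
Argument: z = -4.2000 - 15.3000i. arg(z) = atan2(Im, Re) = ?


Re = -4.2, Im = -15.3
arg = atan2(-15.3, -4.2) = -105.3501 degrees

arg(z) = -105.3501 degrees


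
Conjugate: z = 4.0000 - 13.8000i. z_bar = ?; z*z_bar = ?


z_bar = 4.0000 + 13.8000i
z*z_bar = 4^2 + (-13.8)^2 = 16 + 190.44 = 206.44

z_bar = 4.0000 + 13.8000i, z*z_bar = 206.44


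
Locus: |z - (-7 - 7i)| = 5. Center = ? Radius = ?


|z - z0| = r is a circle with center z0 and radius r.
Center = (-7, -7), radius = 5

Circle with center (-7, -7) and radius 5


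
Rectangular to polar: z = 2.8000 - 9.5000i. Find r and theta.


r = sqrt(7.84+90.25) = sqrt(98.09) = 9.9040
theta = atan2(-9.5, 2.8) = -73.5778 degrees

r = 9.9040, theta = -73.5778 degrees


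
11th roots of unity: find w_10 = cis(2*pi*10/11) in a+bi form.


Angle = 360*10/11 = 327.2727°
a = cos(327.2727°) = 0.8413
b = sin(327.2727°) = -0.5406

0.8413 - 0.5406i


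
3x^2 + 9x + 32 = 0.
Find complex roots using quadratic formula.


disc = 9^2 - 4*3*32 = 81 - 384 = -303
sqrt(|disc|) = sqrt(303) = 17.4069
Real part = -9/(2*3) = -1.5000
Imag part = 17.4069/(2*3) = 2.9011

-1.5000 ± 2.9011i


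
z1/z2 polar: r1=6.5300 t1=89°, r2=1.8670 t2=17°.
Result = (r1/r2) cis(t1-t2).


r = 6.5300 / 1.8670 = 3.4976
theta = 89° - 17° = 72° = 72° (mod 360)

3.4976 cis(72°)
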